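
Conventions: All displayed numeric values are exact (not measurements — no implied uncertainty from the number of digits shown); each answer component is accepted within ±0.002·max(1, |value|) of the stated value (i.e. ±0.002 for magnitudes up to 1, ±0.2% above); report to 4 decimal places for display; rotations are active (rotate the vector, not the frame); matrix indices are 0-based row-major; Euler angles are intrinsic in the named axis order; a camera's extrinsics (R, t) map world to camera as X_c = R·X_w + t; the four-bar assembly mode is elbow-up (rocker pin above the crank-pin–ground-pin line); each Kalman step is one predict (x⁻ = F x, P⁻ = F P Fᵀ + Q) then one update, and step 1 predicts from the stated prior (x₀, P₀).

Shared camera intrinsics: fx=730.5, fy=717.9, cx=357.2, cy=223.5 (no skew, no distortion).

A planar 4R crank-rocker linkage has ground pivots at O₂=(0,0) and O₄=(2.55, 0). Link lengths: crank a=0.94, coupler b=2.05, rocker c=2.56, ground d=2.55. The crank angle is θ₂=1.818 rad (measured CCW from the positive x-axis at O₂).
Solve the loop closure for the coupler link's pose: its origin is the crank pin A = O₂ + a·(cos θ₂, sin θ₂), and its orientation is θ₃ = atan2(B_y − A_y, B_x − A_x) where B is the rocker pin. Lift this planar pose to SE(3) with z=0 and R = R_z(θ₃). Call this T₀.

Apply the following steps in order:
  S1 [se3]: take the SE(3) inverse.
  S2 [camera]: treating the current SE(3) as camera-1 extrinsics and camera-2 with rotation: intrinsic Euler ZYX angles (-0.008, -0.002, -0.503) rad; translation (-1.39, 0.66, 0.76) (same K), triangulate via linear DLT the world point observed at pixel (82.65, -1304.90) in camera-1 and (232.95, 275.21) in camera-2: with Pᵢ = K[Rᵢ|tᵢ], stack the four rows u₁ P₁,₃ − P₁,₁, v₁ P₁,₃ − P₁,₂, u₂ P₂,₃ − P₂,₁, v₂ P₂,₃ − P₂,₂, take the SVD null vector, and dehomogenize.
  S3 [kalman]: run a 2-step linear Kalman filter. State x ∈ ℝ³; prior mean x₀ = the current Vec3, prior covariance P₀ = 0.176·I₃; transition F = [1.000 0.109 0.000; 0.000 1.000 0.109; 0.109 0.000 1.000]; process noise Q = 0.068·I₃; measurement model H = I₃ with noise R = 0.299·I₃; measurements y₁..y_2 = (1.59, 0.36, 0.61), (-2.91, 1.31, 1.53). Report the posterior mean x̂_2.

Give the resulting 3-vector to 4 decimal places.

source (fourbar_fk): coupler pose = R=[0.7584 -0.6518 0.0000; 0.6518 0.7584 0.0000; 0.0000 0.0000 1.0000], t=(-0.2300, 0.9114, 0.0000)
after S1 (invert_se3): R=[0.7584 0.6518 0.0000; -0.6518 0.7584 0.0000; 0.0000 0.0000 1.0000], t=(-0.4197, -0.8411, 0.0000)
after S2 (triangulate): (1.0046, -1.1705, 1.1196)
after S3 (kf_track): (-0.4369, 0.2627, 1.2291)

result = (-0.4369, 0.2627, 1.2291)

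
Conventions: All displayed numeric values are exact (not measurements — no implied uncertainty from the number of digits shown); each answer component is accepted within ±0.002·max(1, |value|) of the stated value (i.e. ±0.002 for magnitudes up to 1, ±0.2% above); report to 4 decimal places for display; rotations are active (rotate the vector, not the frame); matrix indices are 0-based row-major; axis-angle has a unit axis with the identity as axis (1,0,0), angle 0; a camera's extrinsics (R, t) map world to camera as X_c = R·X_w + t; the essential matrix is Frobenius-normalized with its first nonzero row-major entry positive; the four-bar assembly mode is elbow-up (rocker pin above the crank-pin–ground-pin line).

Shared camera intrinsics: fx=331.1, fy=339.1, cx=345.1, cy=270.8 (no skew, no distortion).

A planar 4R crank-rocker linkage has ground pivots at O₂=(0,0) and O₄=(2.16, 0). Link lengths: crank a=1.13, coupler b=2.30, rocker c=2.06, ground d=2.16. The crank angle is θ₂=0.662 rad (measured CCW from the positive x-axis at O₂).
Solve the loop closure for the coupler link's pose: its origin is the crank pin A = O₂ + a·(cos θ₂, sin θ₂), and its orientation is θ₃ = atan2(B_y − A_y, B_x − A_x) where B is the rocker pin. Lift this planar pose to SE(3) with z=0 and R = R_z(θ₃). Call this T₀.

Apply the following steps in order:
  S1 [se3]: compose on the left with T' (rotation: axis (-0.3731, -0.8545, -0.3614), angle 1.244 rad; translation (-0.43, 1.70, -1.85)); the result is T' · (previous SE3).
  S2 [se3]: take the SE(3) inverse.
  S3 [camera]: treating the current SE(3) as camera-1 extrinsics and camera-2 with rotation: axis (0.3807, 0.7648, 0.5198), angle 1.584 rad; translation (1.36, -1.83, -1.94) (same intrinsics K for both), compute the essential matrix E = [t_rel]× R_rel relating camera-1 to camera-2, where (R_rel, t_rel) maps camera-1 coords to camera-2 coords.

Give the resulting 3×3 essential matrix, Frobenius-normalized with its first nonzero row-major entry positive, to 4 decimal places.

source (fourbar_fk): coupler pose = R=[0.8372 -0.5469 0.0000; 0.5469 0.8372 0.0000; 0.0000 0.0000 1.0000], t=(0.8913, 0.6946, 0.0000)
after S1 (compose_se3): R=[0.6535 0.2405 -0.7177; 0.3414 0.7526 0.5630; 0.6756 -0.6129 0.4097], t=(0.3285, 2.1552, -1.1469)
after S2 (invert_se3): R=[0.6535 0.3414 0.6756; 0.2405 0.7526 -0.6129; -0.7177 0.5630 0.4097], t=(-0.1756, -2.4041, -0.5078)
after S3 (essential): [0.4446 0.3021 -0.4308; -0.4027 0.5028 0.0437; 0.0723 -0.3087 0.0897]

matrix = [0.4446 0.3021 -0.4308; -0.4027 0.5028 0.0437; 0.0723 -0.3087 0.0897]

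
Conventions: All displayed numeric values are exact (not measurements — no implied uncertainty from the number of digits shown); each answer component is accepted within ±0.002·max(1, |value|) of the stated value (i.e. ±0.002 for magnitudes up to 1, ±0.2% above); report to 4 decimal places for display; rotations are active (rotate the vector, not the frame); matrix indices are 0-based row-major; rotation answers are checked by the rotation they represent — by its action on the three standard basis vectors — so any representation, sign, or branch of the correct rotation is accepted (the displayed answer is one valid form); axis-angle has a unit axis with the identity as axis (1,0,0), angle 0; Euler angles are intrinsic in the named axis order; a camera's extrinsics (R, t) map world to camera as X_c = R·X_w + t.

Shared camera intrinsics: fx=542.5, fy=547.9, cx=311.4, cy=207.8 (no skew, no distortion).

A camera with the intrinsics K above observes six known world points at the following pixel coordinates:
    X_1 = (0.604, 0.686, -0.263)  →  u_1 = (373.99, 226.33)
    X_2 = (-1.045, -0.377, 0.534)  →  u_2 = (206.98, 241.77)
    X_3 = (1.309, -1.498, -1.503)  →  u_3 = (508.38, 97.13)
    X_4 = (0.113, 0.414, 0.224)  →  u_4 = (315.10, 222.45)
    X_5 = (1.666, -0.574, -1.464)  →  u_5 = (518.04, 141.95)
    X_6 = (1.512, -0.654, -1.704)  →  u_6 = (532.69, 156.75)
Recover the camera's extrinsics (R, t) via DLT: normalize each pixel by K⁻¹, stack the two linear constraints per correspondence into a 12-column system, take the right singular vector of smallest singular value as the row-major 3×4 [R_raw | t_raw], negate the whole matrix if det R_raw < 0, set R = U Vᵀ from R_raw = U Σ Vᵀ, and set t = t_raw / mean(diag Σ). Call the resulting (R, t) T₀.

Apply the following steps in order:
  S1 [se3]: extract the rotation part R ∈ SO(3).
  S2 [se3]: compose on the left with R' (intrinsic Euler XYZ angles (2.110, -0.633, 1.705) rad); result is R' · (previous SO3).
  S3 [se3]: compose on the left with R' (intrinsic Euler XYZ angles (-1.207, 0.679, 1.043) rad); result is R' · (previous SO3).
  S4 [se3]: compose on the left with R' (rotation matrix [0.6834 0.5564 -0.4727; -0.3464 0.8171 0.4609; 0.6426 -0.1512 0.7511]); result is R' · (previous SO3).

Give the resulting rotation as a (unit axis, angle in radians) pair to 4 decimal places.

source (pnp_recover): camera pose = R=[0.6705 0.2143 -0.7103; -0.6750 0.5737 -0.4640; 0.3081 0.7906 0.5293], t=(0.0399, 0.1201, 6.1608)
after S1 (rot_of_se3): [0.6705 0.2143 -0.7103; -0.6750 0.5737 -0.4640; 0.3081 0.7906 0.5293]
after S2 (compose_so3): [0.2847 -0.9492 0.1343; -0.8947 -0.3134 -0.3183; 0.3442 -0.0295 -0.9384]
after S3 (compose_so3): [0.9293 -0.1798 -0.3227; -0.3603 -0.2478 -0.8993; 0.0817 0.9520 -0.2950]
after S4 (compose_so3): [0.3960 -0.7107 -0.5815; -0.5786 0.2986 -0.7590; 0.7130 0.6370 -0.2930]

rotation (axis_angle) = ((0.7315, -0.6783, 0.0692), 1.8747)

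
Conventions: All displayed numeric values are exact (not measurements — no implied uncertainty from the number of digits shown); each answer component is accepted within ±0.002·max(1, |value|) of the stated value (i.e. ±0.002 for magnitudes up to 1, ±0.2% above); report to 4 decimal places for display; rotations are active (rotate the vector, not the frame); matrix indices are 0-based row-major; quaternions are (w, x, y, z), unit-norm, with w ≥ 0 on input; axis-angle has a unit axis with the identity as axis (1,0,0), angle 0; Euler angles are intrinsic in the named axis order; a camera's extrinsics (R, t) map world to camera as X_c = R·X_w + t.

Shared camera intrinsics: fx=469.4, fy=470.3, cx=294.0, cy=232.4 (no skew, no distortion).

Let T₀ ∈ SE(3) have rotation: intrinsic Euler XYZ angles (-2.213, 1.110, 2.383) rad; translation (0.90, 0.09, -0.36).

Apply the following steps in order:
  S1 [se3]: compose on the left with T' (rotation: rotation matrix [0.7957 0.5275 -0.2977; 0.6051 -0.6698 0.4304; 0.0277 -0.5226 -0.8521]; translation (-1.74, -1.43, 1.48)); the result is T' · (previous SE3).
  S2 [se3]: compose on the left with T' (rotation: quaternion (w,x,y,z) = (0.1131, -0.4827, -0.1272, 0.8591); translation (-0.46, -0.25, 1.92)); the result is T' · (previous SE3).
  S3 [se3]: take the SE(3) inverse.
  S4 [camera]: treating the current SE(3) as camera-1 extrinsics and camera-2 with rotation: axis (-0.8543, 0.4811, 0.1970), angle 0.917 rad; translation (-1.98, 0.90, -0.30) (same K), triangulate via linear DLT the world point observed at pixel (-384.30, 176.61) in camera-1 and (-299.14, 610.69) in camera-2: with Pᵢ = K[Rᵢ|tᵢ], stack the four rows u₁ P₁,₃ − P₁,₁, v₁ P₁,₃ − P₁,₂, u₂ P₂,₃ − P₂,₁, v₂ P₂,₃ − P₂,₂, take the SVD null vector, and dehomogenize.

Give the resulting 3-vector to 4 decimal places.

after S1 (compose_se3): R=[0.0804 0.1831 0.9798; -0.6727 -0.7154 0.1888; 0.7355 -0.6743 0.0656], t=(-0.8692, -1.1007, 1.7646)
after S2 (compose_se3): R=[-0.6239 0.5367 -0.5680; 0.5788 0.8058 0.1256; 0.5251 -0.2504 -0.8134], t=(-1.4536, 0.3182, 3.8619)
after S3 (invert_se3): R=[-0.6239 0.5788 0.5251; 0.5367 0.8058 -0.2504; -0.5680 0.1256 -0.8134], t=(-3.1190, 1.4906, 2.2755)
after S4 (triangulate): (-1.0449, -0.9026, 1.5263)

result = (-1.0449, -0.9026, 1.5263)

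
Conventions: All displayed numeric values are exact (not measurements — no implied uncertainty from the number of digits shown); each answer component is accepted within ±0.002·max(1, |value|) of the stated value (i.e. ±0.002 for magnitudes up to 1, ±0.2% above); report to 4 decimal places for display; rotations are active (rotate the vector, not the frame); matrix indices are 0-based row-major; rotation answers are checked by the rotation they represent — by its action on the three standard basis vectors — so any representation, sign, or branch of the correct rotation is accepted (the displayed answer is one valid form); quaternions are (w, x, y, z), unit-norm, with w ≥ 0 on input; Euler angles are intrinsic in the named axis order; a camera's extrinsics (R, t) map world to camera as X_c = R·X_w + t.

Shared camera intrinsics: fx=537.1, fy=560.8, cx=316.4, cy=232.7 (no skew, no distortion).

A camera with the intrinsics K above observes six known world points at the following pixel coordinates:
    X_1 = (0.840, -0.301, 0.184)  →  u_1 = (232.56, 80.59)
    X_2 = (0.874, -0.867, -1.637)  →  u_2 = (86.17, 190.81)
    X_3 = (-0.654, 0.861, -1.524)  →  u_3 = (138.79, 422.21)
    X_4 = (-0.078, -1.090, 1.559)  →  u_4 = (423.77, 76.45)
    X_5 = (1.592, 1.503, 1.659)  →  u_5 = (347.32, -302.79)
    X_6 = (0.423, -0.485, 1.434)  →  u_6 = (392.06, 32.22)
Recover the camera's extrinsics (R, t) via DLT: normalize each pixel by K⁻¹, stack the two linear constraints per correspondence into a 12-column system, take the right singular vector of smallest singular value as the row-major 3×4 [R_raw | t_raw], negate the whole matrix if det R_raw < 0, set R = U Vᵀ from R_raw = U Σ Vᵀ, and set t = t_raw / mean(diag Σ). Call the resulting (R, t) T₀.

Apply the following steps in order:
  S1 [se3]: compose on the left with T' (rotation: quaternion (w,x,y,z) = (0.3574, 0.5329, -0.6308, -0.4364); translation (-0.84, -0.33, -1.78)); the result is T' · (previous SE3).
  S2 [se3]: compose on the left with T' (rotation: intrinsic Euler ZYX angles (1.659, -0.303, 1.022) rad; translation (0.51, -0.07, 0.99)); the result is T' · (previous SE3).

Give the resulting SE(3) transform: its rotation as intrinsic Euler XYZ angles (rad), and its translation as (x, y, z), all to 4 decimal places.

rotation (euler_xyz) = (-2.6280, 0.0336, -2.5687), translation = (-2.5570, -4.2907, -1.5619)

source (pnp_recover): camera pose = R=[-0.5591 -0.0101 0.8290; -0.7935 0.2964 -0.5315; -0.2403 -0.9550 -0.1737], t=(-0.3497, -0.3002, 4.1992)
after S1 (compose_se3): R=[0.6048 0.7697 0.2042; 0.4688 -0.1369 -0.8726; -0.6437 0.6235 -0.4437], t=(-4.5163, 0.7112, -3.5819)
after S2 (compose_se3): R=[-0.8399 0.5418 0.0336; 0.4860 0.7230 0.4910; 0.2417 0.4287 -0.8705], t=(-2.5570, -4.2907, -1.5619)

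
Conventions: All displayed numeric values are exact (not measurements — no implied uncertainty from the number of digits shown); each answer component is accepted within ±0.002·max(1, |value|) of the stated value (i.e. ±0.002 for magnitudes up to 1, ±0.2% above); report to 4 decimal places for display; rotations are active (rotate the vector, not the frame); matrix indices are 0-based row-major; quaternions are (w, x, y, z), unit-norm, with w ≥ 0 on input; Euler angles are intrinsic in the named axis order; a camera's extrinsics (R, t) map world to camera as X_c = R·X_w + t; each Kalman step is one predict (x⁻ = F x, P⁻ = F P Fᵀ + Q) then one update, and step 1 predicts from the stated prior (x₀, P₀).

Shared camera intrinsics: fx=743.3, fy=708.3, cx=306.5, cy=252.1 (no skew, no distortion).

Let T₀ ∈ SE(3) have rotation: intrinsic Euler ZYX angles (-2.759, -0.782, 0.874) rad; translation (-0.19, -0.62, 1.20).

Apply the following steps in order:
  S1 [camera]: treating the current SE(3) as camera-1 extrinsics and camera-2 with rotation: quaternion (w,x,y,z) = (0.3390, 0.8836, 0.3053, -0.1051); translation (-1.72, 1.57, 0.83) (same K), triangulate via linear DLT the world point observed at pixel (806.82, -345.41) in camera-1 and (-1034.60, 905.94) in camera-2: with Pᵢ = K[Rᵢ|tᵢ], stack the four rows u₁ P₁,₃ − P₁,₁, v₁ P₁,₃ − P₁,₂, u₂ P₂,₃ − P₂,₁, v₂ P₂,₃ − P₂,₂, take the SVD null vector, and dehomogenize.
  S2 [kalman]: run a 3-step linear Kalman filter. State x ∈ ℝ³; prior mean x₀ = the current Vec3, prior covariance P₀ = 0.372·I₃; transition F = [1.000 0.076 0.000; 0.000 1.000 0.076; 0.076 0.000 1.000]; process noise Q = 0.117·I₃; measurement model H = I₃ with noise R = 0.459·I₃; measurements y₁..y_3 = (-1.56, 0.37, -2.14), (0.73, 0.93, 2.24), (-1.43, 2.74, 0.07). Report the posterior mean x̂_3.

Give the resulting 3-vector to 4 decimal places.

after S1 (triangulate): (-0.8322, 0.1018, -0.0986)
after S2 (kf_track): (-0.6995, 1.4405, 0.2093)

result = (-0.6995, 1.4405, 0.2093)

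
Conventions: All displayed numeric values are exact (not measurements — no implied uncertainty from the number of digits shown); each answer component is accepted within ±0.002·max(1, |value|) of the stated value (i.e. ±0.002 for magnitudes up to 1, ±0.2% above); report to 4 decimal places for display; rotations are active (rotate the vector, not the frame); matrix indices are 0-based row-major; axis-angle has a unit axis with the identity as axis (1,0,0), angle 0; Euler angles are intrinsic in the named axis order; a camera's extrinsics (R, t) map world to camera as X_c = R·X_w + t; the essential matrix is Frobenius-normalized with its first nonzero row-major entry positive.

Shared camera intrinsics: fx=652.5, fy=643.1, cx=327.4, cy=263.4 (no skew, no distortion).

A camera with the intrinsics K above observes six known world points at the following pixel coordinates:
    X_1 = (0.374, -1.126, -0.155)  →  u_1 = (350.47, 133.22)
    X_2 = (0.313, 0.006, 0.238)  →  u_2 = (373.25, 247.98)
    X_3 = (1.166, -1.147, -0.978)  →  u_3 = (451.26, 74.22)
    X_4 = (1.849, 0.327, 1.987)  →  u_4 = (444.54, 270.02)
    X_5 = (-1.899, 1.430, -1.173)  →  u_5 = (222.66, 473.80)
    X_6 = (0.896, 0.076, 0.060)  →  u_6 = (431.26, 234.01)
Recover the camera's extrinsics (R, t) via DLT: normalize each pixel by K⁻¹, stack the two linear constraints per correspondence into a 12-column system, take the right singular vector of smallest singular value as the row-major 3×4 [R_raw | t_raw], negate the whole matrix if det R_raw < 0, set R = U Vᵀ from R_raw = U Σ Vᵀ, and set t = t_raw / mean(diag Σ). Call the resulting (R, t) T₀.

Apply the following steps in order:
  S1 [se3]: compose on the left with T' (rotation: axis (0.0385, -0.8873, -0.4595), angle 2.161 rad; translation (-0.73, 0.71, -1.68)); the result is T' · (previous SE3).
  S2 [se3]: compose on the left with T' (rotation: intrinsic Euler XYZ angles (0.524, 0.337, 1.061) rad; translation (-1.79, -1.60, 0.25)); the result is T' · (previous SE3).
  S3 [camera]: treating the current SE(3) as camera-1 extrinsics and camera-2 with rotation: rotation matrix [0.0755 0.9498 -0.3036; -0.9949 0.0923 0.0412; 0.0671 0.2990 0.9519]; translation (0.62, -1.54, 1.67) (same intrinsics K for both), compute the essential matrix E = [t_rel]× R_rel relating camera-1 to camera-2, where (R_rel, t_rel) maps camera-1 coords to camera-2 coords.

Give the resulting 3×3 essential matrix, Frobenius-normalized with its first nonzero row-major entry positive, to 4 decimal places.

matrix = [0.1755 -0.5138 -0.1681; -0.1718 -0.1757 0.6525; 0.0964 -0.4260 0.0111]

source (pnp_recover): camera pose = R=[0.9105 0.3427 -0.2316; -0.2913 0.9288 0.2290; 0.2936 -0.1410 0.9455], t=(0.2400, -0.1300, 6.4000)
after S1 (compose_se3): R=[-0.8248 0.2232 -0.5195; -0.4140 0.3874 0.8237; 0.3851 0.8945 -0.2271], t=(-5.8004, 4.3756, -3.0543)
after S2 (compose_se3): R=[0.0885 0.0794 -0.9929; -0.9869 -0.1280 -0.0982; -0.1349 0.9886 0.0671], t=(-9.0757, -3.7927, -1.8067)
after S3 (essential): [0.1755 -0.5138 -0.1681; -0.1718 -0.1757 0.6525; 0.0964 -0.4260 0.0111]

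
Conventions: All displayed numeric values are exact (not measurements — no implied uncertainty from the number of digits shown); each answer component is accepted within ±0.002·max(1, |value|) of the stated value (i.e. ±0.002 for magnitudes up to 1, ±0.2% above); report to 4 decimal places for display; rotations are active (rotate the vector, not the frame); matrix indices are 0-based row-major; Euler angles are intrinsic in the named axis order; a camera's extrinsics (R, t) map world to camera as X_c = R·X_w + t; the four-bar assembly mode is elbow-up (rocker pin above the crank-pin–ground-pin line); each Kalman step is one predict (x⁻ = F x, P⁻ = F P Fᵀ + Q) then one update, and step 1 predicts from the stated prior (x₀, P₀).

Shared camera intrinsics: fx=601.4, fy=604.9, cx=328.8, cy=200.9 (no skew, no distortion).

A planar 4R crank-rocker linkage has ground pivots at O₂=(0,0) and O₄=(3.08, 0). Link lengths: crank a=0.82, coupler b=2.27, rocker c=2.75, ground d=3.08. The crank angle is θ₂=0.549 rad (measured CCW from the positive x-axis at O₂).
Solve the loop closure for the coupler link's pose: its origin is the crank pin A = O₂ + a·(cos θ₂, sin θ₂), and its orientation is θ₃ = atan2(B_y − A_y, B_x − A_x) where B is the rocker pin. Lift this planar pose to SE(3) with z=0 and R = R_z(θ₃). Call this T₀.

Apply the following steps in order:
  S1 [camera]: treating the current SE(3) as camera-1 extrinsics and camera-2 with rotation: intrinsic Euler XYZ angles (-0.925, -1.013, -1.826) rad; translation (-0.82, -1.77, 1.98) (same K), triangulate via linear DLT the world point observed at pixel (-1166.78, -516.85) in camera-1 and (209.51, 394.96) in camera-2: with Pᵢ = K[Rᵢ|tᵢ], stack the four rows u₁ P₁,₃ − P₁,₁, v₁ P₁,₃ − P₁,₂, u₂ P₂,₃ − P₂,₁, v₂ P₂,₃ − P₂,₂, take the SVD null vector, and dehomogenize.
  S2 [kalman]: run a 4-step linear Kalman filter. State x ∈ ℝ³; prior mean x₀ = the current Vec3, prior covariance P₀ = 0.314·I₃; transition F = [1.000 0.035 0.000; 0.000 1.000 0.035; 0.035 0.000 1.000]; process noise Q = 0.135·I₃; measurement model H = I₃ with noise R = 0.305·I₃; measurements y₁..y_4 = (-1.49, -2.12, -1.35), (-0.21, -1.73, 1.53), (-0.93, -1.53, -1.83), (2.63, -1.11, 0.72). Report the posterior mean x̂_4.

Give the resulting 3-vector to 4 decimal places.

source (fourbar_fk): coupler pose = R=[0.4764 -0.8792 0.0000; 0.8792 0.4764 0.0000; 0.0000 0.0000 1.0000], t=(0.6995, 0.4279, 0.0000)
after S1 (triangulate): (-1.9395, 1.3063, 0.5521)
after S2 (kf_track): (0.7503, -1.2312, 0.0008)

result = (0.7503, -1.2312, 0.0008)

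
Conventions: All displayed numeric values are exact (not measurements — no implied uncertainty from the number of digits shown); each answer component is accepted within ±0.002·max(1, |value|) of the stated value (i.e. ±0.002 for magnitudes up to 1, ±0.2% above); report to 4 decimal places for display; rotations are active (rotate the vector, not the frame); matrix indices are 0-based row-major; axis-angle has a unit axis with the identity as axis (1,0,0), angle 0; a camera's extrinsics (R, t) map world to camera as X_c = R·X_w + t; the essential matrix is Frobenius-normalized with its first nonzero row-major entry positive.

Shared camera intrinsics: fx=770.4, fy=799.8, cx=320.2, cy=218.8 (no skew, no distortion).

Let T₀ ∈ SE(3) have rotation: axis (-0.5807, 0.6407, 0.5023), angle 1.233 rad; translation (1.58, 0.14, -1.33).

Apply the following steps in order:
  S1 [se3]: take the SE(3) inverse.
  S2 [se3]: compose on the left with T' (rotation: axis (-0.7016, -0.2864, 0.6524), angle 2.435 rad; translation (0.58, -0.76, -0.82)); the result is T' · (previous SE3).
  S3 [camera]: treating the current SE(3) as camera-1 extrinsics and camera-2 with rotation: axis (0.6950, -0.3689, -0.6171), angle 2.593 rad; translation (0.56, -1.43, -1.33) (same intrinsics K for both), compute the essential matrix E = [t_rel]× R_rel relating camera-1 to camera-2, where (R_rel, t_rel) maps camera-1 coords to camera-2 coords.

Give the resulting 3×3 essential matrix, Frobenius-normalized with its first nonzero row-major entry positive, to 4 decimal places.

matrix = [0.4667 0.0182 0.4930; -0.2080 -0.0539 0.4121; 0.4821 0.0768 -0.2909]

after S1 (invert_se3): R=[0.5569 0.2252 -0.7995; -0.7227 0.6059 -0.3327; 0.4095 0.7630 0.5001], t=(-1.9747, 0.6145, -0.0887)
after S2 (compose_se3): R=[-0.2965 -0.7753 -0.5577; 0.9300 -0.1016 -0.3533; 0.2172 -0.6234 0.7511], t=(0.4153, -2.6850, -0.0770)
after S3 (essential): [0.4667 0.0182 0.4930; -0.2080 -0.0539 0.4121; 0.4821 0.0768 -0.2909]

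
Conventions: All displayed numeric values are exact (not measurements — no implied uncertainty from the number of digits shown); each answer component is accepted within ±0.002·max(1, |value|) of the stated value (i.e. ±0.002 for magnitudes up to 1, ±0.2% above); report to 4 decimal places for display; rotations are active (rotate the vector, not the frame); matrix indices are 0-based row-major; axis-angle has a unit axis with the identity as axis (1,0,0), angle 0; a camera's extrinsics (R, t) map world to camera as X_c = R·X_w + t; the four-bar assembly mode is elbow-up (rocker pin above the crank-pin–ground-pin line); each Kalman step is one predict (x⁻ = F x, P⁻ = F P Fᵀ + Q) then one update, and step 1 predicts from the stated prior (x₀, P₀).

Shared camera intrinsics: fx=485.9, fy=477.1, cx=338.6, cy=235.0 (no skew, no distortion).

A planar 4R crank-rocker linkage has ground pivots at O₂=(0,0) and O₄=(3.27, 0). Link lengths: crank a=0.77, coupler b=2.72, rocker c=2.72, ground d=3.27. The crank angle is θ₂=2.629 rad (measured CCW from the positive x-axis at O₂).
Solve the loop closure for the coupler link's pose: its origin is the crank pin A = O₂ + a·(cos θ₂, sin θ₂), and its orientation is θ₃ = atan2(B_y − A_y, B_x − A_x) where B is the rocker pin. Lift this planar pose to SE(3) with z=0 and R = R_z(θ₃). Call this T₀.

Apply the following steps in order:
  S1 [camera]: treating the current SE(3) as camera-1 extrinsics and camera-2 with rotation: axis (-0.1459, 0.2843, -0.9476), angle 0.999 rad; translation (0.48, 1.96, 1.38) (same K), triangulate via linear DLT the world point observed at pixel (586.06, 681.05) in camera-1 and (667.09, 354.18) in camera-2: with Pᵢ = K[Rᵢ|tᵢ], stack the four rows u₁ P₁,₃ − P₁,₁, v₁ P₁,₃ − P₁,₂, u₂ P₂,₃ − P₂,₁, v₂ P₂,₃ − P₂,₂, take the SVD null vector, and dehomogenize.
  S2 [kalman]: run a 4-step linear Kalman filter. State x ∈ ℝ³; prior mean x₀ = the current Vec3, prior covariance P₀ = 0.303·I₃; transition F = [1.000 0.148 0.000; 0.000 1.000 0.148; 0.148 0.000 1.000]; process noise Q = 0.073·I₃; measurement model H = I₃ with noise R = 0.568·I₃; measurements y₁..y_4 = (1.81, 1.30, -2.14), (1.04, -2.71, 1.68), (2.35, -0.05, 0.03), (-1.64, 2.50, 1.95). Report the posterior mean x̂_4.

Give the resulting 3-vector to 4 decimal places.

source (fourbar_fk): coupler pose = R=[0.7899 -0.6133 0.0000; 0.6133 0.7899 0.0000; 0.0000 0.0000 1.0000], t=(-0.6710, 0.3776, 0.0000)
after S1 (triangulate): (1.5604, -0.1586, 1.2935)
after S2 (kf_track): (0.7065, 0.5247, 1.2107)

result = (0.7065, 0.5247, 1.2107)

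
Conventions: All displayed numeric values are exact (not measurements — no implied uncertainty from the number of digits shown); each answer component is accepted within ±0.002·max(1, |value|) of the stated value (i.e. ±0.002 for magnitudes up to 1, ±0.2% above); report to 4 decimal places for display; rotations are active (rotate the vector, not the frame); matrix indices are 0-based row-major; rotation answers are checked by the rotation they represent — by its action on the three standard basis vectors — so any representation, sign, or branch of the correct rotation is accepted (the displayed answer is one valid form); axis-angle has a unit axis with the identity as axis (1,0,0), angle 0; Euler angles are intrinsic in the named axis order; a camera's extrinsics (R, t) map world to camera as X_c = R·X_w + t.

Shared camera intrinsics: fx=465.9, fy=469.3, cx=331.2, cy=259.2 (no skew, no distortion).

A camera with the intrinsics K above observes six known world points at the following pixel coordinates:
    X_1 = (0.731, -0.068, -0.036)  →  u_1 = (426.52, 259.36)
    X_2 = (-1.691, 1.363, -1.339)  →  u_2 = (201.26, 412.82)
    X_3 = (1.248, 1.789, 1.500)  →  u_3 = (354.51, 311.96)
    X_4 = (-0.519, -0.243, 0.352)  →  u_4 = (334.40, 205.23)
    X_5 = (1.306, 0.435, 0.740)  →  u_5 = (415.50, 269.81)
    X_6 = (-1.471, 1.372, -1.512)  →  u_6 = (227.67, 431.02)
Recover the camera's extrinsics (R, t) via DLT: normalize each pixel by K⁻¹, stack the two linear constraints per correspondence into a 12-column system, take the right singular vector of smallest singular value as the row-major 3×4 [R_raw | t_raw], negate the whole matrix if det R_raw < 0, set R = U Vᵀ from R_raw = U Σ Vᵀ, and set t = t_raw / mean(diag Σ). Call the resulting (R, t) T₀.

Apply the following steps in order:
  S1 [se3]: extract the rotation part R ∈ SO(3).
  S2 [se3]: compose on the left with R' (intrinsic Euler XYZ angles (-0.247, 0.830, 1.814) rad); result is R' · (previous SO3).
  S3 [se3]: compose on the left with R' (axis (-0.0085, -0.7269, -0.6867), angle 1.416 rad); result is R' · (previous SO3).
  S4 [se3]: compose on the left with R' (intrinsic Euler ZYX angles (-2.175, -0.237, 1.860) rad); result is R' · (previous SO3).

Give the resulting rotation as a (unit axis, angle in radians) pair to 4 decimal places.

source (pnp_recover): camera pose = R=[0.8634 -0.4082 -0.2966; 0.2191 0.8328 -0.5083; 0.4545 0.3739 0.8085], t=(0.4900, -0.1199, 5.3893)
after S1 (rot_of_se3): [0.8634 -0.4082 -0.2966; 0.2191 0.8328 -0.5083; 0.4545 0.3739 0.8085]
after S2 (compose_so3): [0.0516 -0.2033 0.9778; 0.9122 -0.3888 -0.1290; 0.4064 0.8986 0.1654]
after S3 (compose_so3): [0.3418 -0.9381 -0.0553; 0.6886 0.2901 -0.6646; 0.6396 0.1891 0.7451]
after S4 (compose_so3): [-0.7911 0.3308 -0.5145; 0.2787 0.9437 0.1782; 0.5445 -0.0024 -0.8388]

rotation (axis_angle) = ((-0.1679, -0.9846, -0.0484), 2.5738)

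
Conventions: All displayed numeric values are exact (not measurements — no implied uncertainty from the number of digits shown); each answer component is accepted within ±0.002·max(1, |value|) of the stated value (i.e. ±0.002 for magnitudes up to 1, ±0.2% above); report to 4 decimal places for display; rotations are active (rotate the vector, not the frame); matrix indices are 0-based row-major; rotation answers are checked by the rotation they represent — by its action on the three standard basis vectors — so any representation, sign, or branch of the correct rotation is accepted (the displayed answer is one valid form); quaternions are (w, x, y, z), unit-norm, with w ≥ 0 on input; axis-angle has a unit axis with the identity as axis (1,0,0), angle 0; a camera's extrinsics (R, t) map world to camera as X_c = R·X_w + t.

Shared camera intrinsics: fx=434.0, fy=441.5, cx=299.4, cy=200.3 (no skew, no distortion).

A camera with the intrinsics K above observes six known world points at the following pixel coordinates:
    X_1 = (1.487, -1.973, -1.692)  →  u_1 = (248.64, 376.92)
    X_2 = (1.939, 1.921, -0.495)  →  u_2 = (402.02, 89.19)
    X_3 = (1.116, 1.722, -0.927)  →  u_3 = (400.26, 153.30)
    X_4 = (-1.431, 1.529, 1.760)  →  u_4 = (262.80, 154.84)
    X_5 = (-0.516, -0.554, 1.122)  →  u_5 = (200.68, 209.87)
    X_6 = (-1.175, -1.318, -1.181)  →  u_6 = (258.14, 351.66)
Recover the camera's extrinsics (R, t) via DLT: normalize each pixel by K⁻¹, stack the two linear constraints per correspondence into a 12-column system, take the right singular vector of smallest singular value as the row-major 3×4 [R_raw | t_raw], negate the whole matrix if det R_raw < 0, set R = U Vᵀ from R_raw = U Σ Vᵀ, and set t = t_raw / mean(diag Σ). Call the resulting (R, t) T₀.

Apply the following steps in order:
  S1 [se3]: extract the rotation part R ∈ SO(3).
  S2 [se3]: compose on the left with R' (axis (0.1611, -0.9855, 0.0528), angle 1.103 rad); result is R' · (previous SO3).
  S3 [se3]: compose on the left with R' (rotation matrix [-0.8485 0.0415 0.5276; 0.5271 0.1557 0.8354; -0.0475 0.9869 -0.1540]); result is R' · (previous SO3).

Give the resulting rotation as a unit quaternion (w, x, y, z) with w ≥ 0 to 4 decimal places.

source (pnp_recover): camera pose = R=[0.0967 0.6984 -0.7091; -0.5179 -0.5731 -0.6351; -0.8500 0.4287 0.3062], t=(-0.4700, 0.2900, 6.9400)
after S1 (rot_of_se3): [0.0967 0.6984 -0.7091; -0.5179 -0.5731 -0.6351; -0.8500 0.4287 0.3062]
after S2 (compose_so3): [0.8582 0.0268 -0.5126; -0.3671 -0.6659 -0.6494; -0.3587 0.7455 -0.5617]
after S3 (compose_so3): [-0.9327 0.3430 0.1116; 0.0955 0.5332 -0.8406; -0.3478 -0.7733 -0.5301]

rotation (quat) = (0.1327, 0.1267, 0.8655, -0.4662)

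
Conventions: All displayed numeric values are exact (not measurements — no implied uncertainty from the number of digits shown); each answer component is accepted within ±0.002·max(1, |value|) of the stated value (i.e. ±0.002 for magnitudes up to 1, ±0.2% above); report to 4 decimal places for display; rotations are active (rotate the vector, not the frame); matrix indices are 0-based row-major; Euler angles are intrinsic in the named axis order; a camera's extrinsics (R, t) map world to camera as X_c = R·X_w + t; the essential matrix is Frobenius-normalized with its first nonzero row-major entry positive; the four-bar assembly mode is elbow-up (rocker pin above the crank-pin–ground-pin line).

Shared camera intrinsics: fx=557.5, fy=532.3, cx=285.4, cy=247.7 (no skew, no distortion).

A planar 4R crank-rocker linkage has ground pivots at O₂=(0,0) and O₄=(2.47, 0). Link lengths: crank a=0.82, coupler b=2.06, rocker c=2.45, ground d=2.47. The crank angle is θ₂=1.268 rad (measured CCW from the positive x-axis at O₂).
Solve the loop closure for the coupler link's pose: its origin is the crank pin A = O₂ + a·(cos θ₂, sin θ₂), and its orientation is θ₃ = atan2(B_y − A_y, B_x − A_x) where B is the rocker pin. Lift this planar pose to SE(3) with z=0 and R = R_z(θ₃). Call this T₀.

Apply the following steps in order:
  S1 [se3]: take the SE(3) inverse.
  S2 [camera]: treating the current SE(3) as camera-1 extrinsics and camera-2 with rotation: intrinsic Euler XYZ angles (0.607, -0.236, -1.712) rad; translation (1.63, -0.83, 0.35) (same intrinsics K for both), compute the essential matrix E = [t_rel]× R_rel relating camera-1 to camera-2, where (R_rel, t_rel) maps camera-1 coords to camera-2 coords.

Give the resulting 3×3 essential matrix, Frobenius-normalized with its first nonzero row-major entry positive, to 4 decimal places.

source (fourbar_fk): coupler pose = R=[0.6747 -0.7381 0.0000; 0.7381 0.6747 0.0000; 0.0000 0.0000 1.0000], t=(0.2445, 0.7827, 0.0000)
after S1 (invert_se3): R=[0.6747 0.7381 0.0000; -0.7381 0.6747 -0.0000; 0.0000 0.0000 1.0000], t=(-0.7427, -0.3476, 0.0000)
after S2 (essential): [0.1585 -0.1977 -0.2154; 0.2464 -0.2607 -0.5164; -0.2486 0.5044 -0.4217]

matrix = [0.1585 -0.1977 -0.2154; 0.2464 -0.2607 -0.5164; -0.2486 0.5044 -0.4217]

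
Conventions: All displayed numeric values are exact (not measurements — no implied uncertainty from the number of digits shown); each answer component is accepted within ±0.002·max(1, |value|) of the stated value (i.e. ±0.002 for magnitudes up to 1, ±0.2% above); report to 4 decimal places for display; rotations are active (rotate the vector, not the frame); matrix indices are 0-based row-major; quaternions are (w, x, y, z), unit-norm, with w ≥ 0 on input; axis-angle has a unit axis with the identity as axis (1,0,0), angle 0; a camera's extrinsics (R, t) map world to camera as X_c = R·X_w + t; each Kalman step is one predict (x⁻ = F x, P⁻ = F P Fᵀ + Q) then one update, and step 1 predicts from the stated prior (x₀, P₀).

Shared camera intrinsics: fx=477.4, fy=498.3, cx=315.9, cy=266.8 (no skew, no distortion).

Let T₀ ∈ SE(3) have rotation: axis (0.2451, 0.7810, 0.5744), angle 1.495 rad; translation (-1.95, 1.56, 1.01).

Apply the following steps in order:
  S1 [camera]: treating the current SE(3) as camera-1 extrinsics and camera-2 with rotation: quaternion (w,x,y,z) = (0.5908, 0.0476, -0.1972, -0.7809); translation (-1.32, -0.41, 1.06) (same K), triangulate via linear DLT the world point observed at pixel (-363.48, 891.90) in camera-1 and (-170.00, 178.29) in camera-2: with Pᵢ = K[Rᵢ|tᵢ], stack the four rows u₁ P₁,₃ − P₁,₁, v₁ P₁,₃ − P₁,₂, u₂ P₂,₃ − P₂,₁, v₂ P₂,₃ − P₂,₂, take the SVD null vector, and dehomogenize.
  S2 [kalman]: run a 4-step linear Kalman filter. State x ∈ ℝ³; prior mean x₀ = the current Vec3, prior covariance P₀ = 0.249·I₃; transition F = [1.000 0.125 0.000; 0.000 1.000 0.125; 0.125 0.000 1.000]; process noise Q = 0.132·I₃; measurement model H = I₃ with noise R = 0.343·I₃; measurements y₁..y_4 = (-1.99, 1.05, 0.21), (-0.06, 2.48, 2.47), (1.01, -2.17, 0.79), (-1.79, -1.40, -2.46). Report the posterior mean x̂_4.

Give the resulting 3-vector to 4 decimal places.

result = (-0.8235, -0.7441, -0.6811)

after S1 (triangulate): (-0.1298, 0.0446, 0.2659)
after S2 (kf_track): (-0.8235, -0.7441, -0.6811)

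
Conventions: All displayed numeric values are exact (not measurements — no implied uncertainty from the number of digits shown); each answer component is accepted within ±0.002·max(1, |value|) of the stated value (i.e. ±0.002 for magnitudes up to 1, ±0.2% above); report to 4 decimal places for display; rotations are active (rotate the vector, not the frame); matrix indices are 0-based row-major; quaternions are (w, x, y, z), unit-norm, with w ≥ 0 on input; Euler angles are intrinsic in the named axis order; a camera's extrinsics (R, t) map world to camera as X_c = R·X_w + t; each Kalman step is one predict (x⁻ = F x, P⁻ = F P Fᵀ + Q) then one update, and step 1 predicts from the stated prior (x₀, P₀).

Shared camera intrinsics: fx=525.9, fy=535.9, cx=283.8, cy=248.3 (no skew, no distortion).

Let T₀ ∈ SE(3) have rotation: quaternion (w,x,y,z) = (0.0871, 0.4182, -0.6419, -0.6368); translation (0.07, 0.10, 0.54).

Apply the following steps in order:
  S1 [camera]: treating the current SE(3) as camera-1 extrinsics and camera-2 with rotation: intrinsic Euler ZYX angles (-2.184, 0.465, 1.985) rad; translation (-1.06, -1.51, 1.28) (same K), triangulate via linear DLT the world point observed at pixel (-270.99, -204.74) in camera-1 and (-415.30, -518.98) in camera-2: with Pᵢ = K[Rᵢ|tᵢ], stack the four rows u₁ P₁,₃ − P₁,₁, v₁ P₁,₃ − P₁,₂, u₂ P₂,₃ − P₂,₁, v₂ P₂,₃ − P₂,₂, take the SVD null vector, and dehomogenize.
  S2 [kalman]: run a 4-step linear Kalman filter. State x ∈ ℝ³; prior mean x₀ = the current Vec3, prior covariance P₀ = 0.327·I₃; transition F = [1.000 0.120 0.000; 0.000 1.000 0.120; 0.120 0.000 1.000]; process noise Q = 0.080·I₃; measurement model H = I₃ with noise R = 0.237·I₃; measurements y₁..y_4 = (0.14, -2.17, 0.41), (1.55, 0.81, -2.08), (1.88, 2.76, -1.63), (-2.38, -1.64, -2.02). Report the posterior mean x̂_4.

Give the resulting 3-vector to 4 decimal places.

after S1 (triangulate): (1.3609, 1.4623, -0.0943)
after S2 (kf_track): (-0.2696, -0.2699, -1.5394)

result = (-0.2696, -0.2699, -1.5394)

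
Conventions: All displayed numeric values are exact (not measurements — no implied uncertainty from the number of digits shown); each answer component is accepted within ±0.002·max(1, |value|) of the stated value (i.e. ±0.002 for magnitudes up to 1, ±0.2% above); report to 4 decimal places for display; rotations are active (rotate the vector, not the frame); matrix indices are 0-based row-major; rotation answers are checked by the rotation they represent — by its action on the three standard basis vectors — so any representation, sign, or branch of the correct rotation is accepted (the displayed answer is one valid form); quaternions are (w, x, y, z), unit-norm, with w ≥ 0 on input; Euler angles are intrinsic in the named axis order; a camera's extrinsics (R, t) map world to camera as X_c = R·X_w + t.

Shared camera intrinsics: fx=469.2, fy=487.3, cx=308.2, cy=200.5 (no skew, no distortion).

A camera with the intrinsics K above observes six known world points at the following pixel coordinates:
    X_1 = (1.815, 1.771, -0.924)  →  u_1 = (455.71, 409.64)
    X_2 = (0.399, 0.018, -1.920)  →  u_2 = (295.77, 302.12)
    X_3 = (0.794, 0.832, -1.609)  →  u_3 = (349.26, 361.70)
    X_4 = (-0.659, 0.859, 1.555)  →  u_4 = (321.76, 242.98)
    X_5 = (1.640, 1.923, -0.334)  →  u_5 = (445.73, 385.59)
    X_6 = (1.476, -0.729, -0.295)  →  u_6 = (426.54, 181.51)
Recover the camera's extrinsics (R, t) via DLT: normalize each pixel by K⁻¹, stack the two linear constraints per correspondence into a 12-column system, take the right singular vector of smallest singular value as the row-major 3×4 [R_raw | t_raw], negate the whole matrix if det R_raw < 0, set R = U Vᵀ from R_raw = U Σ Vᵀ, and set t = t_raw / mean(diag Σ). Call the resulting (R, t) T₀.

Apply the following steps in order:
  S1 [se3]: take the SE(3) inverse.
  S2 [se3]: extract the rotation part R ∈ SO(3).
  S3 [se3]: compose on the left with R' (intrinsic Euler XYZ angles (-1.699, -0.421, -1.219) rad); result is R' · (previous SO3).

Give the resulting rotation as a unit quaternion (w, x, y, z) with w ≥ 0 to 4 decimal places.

source (pnp_recover): camera pose = R=[0.9263 0.1041 0.3621; 0.0094 0.9544 -0.2984; -0.3766 0.2798 0.8831], t=(0.2000, 0.3800, 6.5097)
after S1 (invert_se3): R=[0.9263 0.0094 -0.3766; 0.1041 0.9544 0.2798; 0.3621 -0.2984 0.8831], t=(2.2629, -2.2051, -5.7076)
after S2 (rot_of_se3): [0.9263 0.0094 -0.3766; 0.1041 0.9544 0.2798; 0.3621 -0.2984 0.8831]
after S3 (compose_so3): [0.2325 0.9426 -0.2396; 0.6033 0.0534 0.7957; 0.7628 -0.3296 -0.5563]

rotation (quat) = (0.4271, -0.6587, -0.5868, -0.1986)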